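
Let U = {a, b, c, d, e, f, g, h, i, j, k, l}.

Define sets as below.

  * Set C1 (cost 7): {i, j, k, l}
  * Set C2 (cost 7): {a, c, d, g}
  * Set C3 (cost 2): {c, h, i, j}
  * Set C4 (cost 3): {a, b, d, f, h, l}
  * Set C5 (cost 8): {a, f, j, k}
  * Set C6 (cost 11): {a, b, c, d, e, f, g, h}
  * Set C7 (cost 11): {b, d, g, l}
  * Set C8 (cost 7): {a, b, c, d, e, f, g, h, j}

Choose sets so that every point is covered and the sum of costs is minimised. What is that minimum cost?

C1, C8 together cover every point (C1 ∪ C8 = {a, b, c, d, e, f, g, h, i, j, k, l}); total cost 7 + 7 = 14.
The greedy pick C3, C4, C8, C1 costs 19; no covering selection beats 14.

14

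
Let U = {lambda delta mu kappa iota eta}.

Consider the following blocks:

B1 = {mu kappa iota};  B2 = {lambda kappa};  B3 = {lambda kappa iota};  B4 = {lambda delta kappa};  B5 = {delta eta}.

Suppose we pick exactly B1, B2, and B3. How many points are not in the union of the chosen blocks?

Union of B1, B2, B3 = {lambda, mu, kappa, iota}.
Not covered: delta, eta — 2 points.

2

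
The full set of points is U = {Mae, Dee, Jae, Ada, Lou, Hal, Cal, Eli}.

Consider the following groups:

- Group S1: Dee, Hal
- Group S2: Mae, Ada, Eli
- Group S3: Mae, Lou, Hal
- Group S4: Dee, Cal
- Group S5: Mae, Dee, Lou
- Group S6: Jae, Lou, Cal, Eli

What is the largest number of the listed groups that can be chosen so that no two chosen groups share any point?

2

S1, S6 are pairwise disjoint (S1={Dee,Hal}; S6={Jae,Lou,Cal,Eli}).
Every remaining group overlaps one of these, and no 3 of the listed groups are pairwise disjoint, so 2 is the maximum.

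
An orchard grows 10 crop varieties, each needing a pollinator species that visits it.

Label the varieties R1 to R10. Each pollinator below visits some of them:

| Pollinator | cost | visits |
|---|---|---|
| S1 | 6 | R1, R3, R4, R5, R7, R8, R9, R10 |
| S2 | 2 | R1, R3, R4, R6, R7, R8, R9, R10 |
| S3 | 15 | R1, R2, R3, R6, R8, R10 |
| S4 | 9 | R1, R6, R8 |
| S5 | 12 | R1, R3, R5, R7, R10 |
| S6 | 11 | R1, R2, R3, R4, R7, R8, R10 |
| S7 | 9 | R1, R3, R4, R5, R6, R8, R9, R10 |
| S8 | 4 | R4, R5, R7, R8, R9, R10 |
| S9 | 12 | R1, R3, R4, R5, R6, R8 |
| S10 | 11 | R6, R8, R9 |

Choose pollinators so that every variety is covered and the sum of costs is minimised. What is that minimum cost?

S2, S6, S8 together cover every variety (S2 ∪ S6 ∪ S8 = {R1, R2, R3, R4, R5, R6, R7, R8, R9, R10}); total cost 2 + 11 + 4 = 17.
No covering selection has total cost below 17.

17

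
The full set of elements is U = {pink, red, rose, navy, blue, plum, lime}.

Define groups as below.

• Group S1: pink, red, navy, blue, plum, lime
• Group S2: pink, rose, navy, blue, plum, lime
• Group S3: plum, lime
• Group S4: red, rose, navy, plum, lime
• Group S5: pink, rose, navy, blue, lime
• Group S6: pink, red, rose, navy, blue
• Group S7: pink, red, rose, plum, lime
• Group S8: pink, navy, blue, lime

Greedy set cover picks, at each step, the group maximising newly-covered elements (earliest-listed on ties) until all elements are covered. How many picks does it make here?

2

Greedy: pick S1 (covers 6 new) → pick S2 (covers 1 new). Total picks: 2.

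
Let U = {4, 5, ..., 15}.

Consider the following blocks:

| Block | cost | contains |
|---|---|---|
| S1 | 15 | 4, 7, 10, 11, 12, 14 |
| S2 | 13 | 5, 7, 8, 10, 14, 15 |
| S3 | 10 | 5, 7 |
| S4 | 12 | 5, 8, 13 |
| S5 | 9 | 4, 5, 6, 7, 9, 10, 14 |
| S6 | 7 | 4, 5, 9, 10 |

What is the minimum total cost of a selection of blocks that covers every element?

49

S1, S2, S4, S5 together cover every element (S1 ∪ S2 ∪ S4 ∪ S5 = {4, 5, 6, 7, 8, 9, 10, 11, 12, 13, 14, 15}); total cost 15 + 13 + 12 + 9 = 49.
No covering selection has total cost below 49.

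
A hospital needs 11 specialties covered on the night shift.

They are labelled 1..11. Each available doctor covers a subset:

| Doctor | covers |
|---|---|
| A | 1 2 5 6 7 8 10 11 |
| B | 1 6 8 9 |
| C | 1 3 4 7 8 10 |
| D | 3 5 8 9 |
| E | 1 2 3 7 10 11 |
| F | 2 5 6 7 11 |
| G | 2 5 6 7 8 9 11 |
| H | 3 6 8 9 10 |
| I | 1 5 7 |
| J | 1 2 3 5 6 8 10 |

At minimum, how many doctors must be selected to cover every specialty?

C and G together: C ∪ G = {1, 2, 3, 4, 5, 6, 7, 8, 9, 10, 11} — every specialty is covered.
No single doctor has all 11 specialties (the largest, A, has 8), so 2 is optimal.

2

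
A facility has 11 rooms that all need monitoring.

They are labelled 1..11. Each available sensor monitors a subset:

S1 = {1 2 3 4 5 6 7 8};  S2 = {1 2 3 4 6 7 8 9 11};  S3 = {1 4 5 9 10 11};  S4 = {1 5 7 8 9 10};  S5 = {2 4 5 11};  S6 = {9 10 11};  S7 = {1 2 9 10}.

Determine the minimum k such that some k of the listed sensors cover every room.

S2 and S4 together: S2 ∪ S4 = {1, 2, 3, 4, 5, 6, 7, 8, 9, 10, 11} — every room is covered.
No single sensor has all 11 rooms (the largest, S2, has 9), so 2 is optimal.

2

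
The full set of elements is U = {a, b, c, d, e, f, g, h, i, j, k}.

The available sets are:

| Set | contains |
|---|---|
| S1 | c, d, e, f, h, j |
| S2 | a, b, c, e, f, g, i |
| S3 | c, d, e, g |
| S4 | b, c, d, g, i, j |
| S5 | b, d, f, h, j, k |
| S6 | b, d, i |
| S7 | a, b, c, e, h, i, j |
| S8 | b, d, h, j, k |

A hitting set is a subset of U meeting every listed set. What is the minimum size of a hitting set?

2

Take T = {b, c}. Each listed set contains at least one of these, so T is a hitting set of size 2.
No single element lies in every set, so at least 2 are needed and 2 is optimal.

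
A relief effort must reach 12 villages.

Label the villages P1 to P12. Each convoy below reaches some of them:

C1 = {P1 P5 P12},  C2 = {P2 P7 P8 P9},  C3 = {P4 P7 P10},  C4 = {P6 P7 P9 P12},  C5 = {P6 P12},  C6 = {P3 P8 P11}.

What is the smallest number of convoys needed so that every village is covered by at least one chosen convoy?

Take {C1, C2, C3, C4, C6}. Their union is {P1, P2, P3, P4, P5, P6, P7, P8, P9, P10, P11, P12}, which is all 12 villages.
No 4 of the 6 convoys cover everything (all 15 combinations miss at least one village), so 5 is optimal.

5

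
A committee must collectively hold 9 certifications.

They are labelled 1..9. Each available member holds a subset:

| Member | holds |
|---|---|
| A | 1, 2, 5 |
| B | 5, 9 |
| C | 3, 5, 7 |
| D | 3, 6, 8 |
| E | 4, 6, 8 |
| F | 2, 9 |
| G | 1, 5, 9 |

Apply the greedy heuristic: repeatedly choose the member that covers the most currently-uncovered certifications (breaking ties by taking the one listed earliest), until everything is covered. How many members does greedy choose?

Greedy: pick A (covers 3 new) → pick D (covers 3 new) → pick B (covers 1 new) → pick C (covers 1 new) → pick E (covers 1 new). Total picks: 5.
(The true minimum cover uses only 4 members, so greedy is not optimal here.)

5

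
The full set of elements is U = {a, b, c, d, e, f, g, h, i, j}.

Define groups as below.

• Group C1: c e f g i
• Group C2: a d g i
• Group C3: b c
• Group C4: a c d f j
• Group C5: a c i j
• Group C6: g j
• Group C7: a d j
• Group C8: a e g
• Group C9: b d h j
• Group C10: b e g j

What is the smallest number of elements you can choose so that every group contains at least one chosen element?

T = {c, g, j} meets every group (each contains at least one member of T), and |T| = 3.
No choice of 2 elements meets every group, so 3 is the minimum.

3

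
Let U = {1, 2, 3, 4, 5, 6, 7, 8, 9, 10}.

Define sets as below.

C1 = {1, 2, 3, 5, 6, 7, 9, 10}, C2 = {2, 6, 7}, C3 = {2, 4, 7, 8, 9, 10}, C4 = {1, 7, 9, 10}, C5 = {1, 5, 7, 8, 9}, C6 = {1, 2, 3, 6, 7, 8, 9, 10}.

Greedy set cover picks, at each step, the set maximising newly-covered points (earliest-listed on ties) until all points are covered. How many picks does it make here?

2

Greedy: pick C1 (covers 8 new) → pick C3 (covers 2 new). Total picks: 2.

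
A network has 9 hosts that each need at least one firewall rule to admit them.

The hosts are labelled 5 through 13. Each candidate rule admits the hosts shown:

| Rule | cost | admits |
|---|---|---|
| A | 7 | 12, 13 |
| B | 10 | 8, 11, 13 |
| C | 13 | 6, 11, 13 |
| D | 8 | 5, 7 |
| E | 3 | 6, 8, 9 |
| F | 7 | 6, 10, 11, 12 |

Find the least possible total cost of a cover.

A, D, E, F together cover every host (A ∪ D ∪ E ∪ F = {5, 6, 7, 8, 9, 10, 11, 12, 13}); total cost 7 + 8 + 3 + 7 = 25.
No covering selection has total cost below 25.

25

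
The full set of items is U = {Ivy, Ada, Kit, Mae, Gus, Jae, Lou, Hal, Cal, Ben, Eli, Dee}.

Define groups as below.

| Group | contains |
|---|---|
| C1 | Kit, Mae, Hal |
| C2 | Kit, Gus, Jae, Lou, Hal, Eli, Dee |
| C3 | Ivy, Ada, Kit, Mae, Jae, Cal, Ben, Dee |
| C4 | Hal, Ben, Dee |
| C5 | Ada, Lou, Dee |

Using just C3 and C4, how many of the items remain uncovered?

Union of C3, C4 = {Ivy, Ada, Kit, Mae, Jae, Hal, Cal, Ben, Dee}.
Not covered: Gus, Lou, Eli — 3 items.

3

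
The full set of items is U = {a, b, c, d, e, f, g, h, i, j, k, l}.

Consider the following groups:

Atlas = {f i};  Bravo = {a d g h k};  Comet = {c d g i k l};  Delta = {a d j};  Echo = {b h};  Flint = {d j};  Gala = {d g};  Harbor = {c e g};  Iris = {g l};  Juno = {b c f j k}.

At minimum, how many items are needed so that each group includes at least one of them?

4

Take T = {d, f, g, h}. Each listed group contains at least one of these, so T is a hitting set of size 4.
The groups Atlas, Delta, Echo, Harbor are pairwise disjoint, so any hitting set needs a separate item for each — at least 4. Hence 4 is optimal.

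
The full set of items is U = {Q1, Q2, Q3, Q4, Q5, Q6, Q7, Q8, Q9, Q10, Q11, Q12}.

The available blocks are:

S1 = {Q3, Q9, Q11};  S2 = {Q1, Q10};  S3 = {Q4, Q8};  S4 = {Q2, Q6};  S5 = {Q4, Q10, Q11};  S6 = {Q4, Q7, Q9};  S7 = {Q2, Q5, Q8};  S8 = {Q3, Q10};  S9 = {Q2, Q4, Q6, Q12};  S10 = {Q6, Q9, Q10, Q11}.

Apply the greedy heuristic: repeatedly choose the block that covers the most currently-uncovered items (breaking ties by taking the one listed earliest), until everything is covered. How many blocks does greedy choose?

Greedy: pick S9 (covers 4 new) → pick S1 (covers 3 new) → pick S2 (covers 2 new) → pick S7 (covers 2 new) → pick S6 (covers 1 new). Total picks: 5.

5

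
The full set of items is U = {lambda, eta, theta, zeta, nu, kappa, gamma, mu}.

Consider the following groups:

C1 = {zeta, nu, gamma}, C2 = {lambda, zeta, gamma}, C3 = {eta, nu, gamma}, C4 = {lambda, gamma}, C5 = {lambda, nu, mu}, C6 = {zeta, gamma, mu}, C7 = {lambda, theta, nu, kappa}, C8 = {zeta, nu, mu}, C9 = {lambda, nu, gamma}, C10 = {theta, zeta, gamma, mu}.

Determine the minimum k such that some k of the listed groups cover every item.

3

C3 and C6 and C7 together: C3 ∪ C6 ∪ C7 = {lambda, eta, theta, zeta, nu, kappa, gamma, mu} — every item is covered.
Only C3 contains eta, so C3 is forced; the remaining 5 items need at least 2 more groups (each remaining group adds at most 3) — so at least 3 groups are needed, and 3 is optimal.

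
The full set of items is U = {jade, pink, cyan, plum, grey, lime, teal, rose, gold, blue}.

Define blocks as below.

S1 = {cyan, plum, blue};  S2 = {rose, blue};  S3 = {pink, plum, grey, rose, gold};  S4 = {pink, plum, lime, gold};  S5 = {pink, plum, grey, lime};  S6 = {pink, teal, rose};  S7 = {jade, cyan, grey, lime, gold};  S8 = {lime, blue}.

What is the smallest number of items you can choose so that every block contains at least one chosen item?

H = {pink, gold, blue} meets every block (each contains at least one member of H), and |H| = 3.
No choice of 2 items meets every block, so 3 is the minimum.

3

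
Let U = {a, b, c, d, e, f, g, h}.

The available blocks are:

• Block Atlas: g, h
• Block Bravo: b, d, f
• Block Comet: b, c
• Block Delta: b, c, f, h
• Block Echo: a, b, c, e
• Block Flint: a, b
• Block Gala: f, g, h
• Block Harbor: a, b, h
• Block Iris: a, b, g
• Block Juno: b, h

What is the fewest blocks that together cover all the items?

3

Bravo, Echo, and Gala cover everything between them: the union {a, b, c, d, e, f, g, h} is all of U.
Only Bravo contains d, so Bravo is forced; the remaining 5 items need at least 2 more blocks (each remaining block adds at most 3) — so at least 3 blocks are needed, and 3 is optimal.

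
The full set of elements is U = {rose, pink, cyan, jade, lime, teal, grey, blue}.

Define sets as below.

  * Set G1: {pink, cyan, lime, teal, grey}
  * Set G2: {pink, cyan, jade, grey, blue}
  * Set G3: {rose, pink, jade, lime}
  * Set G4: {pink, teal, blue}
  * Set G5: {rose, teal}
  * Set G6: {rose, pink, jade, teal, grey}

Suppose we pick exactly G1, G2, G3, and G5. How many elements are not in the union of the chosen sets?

Union of G1, G2, G3, G5 = {rose, pink, cyan, jade, lime, teal, grey, blue} — that's every element, so 0 are uncovered.

0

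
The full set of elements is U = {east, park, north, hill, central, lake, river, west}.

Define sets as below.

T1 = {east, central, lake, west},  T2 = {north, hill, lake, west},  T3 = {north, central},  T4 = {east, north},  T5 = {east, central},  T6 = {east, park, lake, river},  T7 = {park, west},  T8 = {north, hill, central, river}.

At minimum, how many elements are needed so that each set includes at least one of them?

3

H = {east, north, west} meets every set (each contains at least one member of H), and |H| = 3.
No choice of 2 elements meets every set, so 3 is the minimum.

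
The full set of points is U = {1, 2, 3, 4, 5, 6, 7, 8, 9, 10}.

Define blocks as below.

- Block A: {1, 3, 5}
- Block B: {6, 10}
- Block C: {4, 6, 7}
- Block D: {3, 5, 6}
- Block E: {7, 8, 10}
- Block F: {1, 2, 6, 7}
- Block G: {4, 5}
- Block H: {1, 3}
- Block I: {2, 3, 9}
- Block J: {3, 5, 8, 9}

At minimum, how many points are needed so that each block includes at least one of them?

The 4 points {3, 4, 6, 7} hit every block.
No choice of 3 points meets every block, so 4 is the minimum.

4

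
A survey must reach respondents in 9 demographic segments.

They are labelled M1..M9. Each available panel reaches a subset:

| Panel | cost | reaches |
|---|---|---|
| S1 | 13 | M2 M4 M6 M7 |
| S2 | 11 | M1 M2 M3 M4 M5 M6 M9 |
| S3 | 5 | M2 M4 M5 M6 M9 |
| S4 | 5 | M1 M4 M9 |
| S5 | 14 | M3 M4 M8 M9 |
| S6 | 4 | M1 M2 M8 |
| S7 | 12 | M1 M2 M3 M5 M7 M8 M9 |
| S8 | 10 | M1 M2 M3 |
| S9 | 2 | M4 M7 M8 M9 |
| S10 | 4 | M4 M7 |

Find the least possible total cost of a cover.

13

S2, S9 together cover every segment (S2 ∪ S9 = {M1, M2, M3, M4, M5, M6, M7, M8, M9}); total cost 11 + 2 = 13.
The greedy pick S9, S3, S6, S8 costs 21; no covering selection beats 13.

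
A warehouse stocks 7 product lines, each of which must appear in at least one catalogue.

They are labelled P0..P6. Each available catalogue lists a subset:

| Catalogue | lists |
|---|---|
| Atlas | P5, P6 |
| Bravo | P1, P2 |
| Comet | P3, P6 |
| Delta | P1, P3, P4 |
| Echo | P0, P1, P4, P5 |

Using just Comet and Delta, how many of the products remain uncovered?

3

Union of Comet, Delta = {P1, P3, P4, P6}.
Not covered: P0, P2, P5 — 3 products.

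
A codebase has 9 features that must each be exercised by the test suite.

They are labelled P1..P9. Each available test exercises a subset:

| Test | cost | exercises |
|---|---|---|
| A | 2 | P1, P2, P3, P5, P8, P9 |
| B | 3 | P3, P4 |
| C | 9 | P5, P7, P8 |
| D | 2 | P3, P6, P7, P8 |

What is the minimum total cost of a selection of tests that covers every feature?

A, B, D together cover every feature (A ∪ B ∪ D = {P1, P2, P3, P4, P5, P6, P7, P8, P9}); total cost 2 + 3 + 2 = 7.
No covering selection has total cost below 7.

7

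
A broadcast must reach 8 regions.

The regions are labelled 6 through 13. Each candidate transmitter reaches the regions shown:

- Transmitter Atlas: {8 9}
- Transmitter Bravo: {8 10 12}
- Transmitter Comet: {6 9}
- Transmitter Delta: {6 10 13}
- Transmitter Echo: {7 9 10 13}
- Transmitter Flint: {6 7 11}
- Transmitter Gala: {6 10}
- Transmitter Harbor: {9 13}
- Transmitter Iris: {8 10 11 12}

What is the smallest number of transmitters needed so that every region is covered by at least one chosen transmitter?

3

Take {Echo, Gala, Iris}. Their union is {6, 7, 8, 9, 10, 11, 12, 13}, which is all 8 regions.
No 2 of the 9 transmitters cover everything (all 36 combinations miss at least one region), so 3 is optimal.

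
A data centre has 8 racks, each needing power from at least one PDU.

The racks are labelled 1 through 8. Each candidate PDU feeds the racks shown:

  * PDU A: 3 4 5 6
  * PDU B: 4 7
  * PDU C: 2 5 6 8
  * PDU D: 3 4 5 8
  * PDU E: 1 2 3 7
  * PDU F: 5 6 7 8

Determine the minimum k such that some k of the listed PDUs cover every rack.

3

A and C and E together: A ∪ C ∪ E = {1, 2, 3, 4, 5, 6, 7, 8} — every rack is covered.
Only E contains 1, so E is forced; the remaining 4 racks need at least 2 more PDUs (each remaining PDU adds at most 3) — so at least 3 PDUs are needed, and 3 is optimal.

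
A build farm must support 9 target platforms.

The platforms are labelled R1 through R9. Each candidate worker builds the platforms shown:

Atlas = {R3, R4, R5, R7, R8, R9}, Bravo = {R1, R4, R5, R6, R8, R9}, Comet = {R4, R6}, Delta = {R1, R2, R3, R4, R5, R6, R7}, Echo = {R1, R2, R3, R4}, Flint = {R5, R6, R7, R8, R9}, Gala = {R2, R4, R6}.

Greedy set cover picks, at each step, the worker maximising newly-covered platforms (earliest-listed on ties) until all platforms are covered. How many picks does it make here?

Greedy: pick Delta (covers 7 new) → pick Atlas (covers 2 new). Total picks: 2.

2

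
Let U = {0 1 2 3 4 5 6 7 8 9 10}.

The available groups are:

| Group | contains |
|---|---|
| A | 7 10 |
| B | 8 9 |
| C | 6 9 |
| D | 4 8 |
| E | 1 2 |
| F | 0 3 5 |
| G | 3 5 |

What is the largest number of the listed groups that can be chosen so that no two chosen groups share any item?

5

A, C, D, E, F are pairwise disjoint (A={7,10}; C={6,9}; D={4,8}; E={1,2}; F={0,3,5}).
Every remaining group overlaps one of these, and no 6 of the listed groups are pairwise disjoint, so 5 is the maximum.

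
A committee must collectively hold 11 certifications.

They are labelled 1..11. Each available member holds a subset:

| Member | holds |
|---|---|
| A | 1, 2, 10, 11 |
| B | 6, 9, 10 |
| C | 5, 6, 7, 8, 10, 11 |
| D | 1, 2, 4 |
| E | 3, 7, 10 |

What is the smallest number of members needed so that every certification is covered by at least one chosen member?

4

Take {B, C, D, E}. Their union is {1, 2, 3, 4, 5, 6, 7, 8, 9, 10, 11}, which is all 11 certifications.
No 3 of the 5 members cover everything (all 10 combinations miss at least one certification), so 4 is optimal.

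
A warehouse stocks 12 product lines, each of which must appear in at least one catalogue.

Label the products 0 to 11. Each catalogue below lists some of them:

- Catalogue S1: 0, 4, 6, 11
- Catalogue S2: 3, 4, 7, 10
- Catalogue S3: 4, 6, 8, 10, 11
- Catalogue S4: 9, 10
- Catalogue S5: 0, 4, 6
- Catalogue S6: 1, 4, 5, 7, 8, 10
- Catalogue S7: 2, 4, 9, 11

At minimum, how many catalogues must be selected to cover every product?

4

Take {S2, S5, S6, S7}. Their union is {0, 1, 2, 3, 4, 5, 6, 7, 8, 9, 10, 11}, which is all 12 products.
Only S2 contains 3, so S2 is forced; the remaining 8 products need at least 3 more catalogues (each remaining catalogue adds at most 3) — so at least 4 catalogues are needed, and 4 is optimal.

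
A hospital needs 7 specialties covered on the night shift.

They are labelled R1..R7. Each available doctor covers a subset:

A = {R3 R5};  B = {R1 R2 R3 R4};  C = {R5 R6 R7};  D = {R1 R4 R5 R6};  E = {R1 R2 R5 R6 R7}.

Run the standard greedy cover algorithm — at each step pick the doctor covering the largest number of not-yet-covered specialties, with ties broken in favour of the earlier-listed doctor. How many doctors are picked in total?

Greedy: pick E (covers 5 new) → pick B (covers 2 new). Total picks: 2.

2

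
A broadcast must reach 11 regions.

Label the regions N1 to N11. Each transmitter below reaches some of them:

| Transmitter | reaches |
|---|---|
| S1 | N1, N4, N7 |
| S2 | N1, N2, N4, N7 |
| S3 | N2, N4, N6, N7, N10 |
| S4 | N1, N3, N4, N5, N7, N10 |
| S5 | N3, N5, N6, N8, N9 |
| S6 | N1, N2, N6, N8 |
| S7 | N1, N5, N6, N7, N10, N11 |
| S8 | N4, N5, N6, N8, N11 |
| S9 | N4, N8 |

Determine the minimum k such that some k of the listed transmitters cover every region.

Take {S3, S5, S7}. Their union is {N1, N2, N3, N4, N5, N6, N7, N8, N9, N10, N11}, which is all 11 regions.
Only S5 contains N9, so S5 is forced; the remaining 6 regions need at least 2 more transmitters (each remaining transmitter adds at most 4) — so at least 3 transmitters are needed, and 3 is optimal.

3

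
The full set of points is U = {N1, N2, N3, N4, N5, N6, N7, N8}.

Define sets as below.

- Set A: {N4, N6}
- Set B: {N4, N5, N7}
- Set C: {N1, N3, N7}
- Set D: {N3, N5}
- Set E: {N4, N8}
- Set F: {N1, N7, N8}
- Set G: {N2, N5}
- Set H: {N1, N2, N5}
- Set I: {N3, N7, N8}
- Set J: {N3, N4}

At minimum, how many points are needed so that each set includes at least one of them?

Take T = {N4, N5, N7}. Each listed set contains at least one of these, so T is a hitting set of size 3.
The sets C, E, G are pairwise disjoint, so any hitting set needs a separate point for each — at least 3. Hence 3 is optimal.

3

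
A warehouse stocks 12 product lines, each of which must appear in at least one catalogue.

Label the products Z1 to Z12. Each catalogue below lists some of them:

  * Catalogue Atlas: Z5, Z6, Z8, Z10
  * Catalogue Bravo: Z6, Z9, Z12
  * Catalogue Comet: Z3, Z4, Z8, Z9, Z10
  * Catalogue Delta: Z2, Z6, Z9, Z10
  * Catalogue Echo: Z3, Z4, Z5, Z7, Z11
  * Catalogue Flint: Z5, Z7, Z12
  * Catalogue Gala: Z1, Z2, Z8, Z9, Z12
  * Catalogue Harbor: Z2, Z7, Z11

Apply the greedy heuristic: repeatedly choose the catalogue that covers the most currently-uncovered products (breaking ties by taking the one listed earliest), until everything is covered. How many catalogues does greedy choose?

4

Greedy: pick Comet (covers 5 new) → pick Echo (covers 3 new) → pick Gala (covers 3 new) → pick Atlas (covers 1 new). Total picks: 4.
(The true minimum cover uses only 3 catalogues, so greedy is not optimal here.)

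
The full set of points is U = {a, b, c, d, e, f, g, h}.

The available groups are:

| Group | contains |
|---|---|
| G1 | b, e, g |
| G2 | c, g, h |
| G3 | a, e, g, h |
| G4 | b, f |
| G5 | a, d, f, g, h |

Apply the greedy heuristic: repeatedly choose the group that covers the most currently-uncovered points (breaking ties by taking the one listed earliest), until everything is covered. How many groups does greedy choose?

Greedy: pick G5 (covers 5 new) → pick G1 (covers 2 new) → pick G2 (covers 1 new). Total picks: 3.

3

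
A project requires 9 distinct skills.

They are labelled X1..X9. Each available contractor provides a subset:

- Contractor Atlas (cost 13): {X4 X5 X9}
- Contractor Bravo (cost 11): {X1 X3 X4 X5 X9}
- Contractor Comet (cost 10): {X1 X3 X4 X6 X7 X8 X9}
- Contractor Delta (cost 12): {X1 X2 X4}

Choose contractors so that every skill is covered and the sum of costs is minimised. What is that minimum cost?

33

Bravo, Comet, Delta together cover every skill (Bravo ∪ Comet ∪ Delta = {X1, X2, X3, X4, X5, X6, X7, X8, X9}); total cost 11 + 10 + 12 = 33.
No covering selection has total cost below 33.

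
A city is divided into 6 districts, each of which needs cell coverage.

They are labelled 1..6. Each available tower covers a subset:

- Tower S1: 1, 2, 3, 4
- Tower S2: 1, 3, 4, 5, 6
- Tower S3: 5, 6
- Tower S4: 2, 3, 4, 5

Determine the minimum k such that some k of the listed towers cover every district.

2

Take {S1, S2}. Their union is {1, 2, 3, 4, 5, 6}, which is all 6 districts.
No single tower has all 6 districts (the largest, S2, has 5), so 2 is optimal.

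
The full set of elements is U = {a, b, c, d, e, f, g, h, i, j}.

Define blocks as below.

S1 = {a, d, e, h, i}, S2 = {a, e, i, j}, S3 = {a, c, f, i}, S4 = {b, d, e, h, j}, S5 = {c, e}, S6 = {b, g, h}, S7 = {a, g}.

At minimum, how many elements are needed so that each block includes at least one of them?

The 3 elements {a, e, g} hit every block.
No choice of 2 elements meets every block, so 3 is the minimum.

3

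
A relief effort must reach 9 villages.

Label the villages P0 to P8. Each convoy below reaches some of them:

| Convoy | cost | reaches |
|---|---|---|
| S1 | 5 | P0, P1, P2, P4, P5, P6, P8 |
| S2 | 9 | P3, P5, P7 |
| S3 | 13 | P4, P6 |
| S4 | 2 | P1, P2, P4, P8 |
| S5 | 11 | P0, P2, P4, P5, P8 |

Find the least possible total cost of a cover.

S1, S2 together cover every village (S1 ∪ S2 = {P0, P1, P2, P3, P4, P5, P6, P7, P8}); total cost 5 + 9 = 14.
The greedy pick S4, S1, S2 costs 16; no covering selection beats 14.

14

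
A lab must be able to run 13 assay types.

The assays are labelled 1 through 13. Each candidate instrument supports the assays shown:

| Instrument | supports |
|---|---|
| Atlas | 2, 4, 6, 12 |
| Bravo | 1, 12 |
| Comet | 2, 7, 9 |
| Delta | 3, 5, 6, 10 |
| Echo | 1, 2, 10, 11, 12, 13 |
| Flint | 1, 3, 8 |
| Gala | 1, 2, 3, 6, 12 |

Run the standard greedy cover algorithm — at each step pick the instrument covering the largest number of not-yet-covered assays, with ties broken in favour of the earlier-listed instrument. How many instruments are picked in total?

Greedy: pick Echo (covers 6 new) → pick Delta (covers 3 new) → pick Comet (covers 2 new) → pick Atlas (covers 1 new) → pick Flint (covers 1 new). Total picks: 5.

5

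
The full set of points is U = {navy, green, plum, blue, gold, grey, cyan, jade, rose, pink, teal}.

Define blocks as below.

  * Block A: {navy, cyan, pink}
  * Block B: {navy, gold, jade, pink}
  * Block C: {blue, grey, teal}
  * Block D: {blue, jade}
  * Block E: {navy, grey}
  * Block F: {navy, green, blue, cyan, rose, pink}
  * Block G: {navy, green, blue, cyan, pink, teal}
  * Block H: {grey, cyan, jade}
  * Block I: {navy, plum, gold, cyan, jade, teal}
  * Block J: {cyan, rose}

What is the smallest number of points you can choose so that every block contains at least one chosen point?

3

The 3 points {navy, blue, cyan} hit every block.
The blocks B, C, J are pairwise disjoint, so any hitting set needs a separate point for each — at least 3. Hence 3 is optimal.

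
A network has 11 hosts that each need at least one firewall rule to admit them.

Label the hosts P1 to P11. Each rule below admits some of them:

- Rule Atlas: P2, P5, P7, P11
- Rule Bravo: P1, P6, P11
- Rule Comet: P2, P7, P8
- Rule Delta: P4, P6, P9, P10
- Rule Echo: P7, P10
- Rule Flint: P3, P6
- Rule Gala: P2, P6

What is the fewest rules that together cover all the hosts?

5

Take {Atlas, Bravo, Comet, Delta, Flint}. Their union is {P1, P2, P3, P4, P5, P6, P7, P8, P9, P10, P11}, which is all 11 hosts.
No 4 of the 7 rules cover everything (all 35 combinations miss at least one host), so 5 is optimal.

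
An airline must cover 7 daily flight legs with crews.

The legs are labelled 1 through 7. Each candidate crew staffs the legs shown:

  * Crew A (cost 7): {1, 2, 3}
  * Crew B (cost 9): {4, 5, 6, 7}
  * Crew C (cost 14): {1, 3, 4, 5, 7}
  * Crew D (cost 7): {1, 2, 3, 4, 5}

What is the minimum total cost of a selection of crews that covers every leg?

16

A, B together cover every leg (A ∪ B = {1, 2, 3, 4, 5, 6, 7}); total cost 7 + 9 = 16.
No covering selection has total cost below 16.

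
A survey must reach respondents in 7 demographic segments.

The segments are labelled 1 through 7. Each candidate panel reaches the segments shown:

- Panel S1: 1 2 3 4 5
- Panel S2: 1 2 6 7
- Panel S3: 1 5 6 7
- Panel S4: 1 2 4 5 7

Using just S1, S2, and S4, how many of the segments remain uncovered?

0

Union of S1, S2, S4 = {1, 2, 3, 4, 5, 6, 7} — that's every segment, so 0 are uncovered.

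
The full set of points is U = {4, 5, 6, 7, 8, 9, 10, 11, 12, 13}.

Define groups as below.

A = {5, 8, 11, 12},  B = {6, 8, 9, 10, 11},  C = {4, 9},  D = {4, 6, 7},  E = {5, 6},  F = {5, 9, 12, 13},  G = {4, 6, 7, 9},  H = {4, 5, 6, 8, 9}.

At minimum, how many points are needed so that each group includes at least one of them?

T = {4, 5, 10} meets every group (each contains at least one member of T), and |T| = 3.
No choice of 2 points meets every group, so 3 is the minimum.

3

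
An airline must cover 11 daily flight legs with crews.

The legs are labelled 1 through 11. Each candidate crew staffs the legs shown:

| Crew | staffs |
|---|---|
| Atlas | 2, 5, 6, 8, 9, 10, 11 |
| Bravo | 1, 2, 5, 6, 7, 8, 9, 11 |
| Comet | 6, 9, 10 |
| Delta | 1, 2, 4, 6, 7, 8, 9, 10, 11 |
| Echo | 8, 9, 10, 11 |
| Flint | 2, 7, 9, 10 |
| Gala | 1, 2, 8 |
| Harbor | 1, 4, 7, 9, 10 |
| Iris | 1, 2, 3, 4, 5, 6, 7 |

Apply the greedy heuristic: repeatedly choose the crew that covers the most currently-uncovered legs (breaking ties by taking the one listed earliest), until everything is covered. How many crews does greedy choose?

Greedy: pick Delta (covers 9 new) → pick Iris (covers 2 new). Total picks: 2.

2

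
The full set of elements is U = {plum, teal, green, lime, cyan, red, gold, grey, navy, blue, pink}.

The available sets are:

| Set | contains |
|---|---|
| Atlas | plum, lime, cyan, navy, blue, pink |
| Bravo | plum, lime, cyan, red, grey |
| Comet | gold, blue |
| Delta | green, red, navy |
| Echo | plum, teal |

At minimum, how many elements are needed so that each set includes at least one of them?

3

The 3 elements {plum, green, gold} hit every set.
The sets Comet, Delta, Echo are pairwise disjoint, so any hitting set needs a separate element for each — at least 3. Hence 3 is optimal.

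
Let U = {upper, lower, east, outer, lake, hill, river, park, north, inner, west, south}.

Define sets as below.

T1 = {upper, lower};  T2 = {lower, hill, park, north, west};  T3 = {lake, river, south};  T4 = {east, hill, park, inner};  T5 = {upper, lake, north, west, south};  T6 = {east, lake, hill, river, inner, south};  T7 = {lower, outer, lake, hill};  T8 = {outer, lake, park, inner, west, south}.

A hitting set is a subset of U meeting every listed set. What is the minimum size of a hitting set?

3

H = {lower, park, south} meets every set (each contains at least one member of H), and |H| = 3.
The sets T1, T3, T4 are pairwise disjoint, so any hitting set needs a separate point for each — at least 3. Hence 3 is optimal.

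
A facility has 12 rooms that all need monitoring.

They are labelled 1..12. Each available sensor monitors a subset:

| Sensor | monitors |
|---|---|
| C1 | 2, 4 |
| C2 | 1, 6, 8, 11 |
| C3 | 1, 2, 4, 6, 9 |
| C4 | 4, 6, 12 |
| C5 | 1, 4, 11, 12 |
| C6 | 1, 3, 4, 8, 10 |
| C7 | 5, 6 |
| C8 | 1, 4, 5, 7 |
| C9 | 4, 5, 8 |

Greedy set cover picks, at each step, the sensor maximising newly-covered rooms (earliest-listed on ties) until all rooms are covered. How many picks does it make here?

Greedy: pick C3 (covers 5 new) → pick C6 (covers 3 new) → pick C5 (covers 2 new) → pick C8 (covers 2 new). Total picks: 4.

4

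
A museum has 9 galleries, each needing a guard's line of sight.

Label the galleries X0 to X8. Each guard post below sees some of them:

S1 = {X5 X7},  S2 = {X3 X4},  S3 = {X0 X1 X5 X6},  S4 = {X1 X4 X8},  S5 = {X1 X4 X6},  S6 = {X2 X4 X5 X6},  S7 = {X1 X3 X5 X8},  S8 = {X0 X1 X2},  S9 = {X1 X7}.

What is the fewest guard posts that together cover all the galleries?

4

S1 and S3 and S6 and S7 together: S1 ∪ S3 ∪ S6 ∪ S7 = {X0, X1, X2, X3, X4, X5, X6, X7, X8} — every gallery is covered.
No 3 of the 9 guard posts cover everything (all 84 combinations miss at least one gallery), so 4 is optimal.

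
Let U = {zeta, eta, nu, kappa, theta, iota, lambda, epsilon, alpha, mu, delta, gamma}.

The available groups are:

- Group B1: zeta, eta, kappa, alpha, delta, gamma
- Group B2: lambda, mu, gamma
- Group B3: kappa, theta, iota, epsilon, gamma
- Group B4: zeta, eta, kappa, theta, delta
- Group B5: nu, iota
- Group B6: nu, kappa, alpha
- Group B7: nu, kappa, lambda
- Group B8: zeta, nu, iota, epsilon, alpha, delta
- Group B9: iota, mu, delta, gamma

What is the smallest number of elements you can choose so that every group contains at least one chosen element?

H = {kappa, iota, mu} meets every group (each contains at least one member of H), and |H| = 3.
The groups B2, B4, B5 are pairwise disjoint, so any hitting set needs a separate element for each — at least 3. Hence 3 is optimal.

3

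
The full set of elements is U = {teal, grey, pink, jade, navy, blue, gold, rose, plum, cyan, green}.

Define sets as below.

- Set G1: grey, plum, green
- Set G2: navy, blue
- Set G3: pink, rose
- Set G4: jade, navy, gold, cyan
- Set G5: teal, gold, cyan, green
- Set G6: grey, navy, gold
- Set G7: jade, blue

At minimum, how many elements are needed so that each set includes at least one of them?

4

H = {blue, gold, rose, green} meets every set (each contains at least one member of H), and |H| = 4.
No choice of 3 elements meets every set, so 4 is the minimum.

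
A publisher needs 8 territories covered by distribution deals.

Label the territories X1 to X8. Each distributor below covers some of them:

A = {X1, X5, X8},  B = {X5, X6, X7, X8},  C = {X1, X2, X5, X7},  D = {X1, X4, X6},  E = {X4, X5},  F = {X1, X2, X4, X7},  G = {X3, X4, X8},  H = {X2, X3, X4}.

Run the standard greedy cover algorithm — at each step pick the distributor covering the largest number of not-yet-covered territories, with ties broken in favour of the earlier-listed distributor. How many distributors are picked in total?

3

Greedy: pick B (covers 4 new) → pick F (covers 3 new) → pick G (covers 1 new). Total picks: 3.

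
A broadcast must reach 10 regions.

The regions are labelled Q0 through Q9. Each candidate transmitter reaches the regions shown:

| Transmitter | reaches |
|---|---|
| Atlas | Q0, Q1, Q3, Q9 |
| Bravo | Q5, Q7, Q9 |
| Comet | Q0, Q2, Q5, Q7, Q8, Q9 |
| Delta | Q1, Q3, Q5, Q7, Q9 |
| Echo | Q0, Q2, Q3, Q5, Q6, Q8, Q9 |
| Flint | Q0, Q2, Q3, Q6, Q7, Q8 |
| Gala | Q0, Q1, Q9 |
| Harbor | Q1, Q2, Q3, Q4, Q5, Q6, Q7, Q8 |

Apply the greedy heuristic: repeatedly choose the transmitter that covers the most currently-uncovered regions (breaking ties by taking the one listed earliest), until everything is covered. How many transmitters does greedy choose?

2

Greedy: pick Harbor (covers 8 new) → pick Atlas (covers 2 new). Total picks: 2.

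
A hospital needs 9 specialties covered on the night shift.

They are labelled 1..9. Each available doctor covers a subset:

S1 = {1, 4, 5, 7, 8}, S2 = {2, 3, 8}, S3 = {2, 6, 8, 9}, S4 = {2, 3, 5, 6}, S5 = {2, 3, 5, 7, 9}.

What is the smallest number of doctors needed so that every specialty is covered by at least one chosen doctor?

Take {S1, S2, S3}. Their union is {1, 2, 3, 4, 5, 6, 7, 8, 9}, which is all 9 specialties.
Only S1 contains 1, so S1 is forced; the remaining 4 specialties need at least 2 more doctors (each remaining doctor adds at most 3) — so at least 3 doctors are needed, and 3 is optimal.

3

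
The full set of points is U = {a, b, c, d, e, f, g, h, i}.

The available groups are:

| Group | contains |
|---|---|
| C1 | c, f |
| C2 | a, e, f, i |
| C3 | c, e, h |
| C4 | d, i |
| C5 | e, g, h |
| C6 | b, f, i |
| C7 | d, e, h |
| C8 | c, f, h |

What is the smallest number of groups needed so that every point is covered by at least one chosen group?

5

C2 and C4 and C5 and C6 and C8 together: C2 ∪ C4 ∪ C5 ∪ C6 ∪ C8 = {a, b, c, d, e, f, g, h, i} — every point is covered.
No 4 of the 8 groups cover everything (all 70 combinations miss at least one point), so 5 is optimal.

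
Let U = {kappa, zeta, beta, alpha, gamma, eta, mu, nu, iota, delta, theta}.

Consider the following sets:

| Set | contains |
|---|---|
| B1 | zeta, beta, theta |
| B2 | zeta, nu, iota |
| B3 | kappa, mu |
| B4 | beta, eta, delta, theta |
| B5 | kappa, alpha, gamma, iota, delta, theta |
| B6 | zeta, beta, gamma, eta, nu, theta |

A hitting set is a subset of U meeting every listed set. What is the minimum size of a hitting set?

Take H = {zeta, mu, delta}. Each listed set contains at least one of these, so H is a hitting set of size 3.
The sets B2, B3, B4 are pairwise disjoint, so any hitting set needs a separate item for each — at least 3. Hence 3 is optimal.

3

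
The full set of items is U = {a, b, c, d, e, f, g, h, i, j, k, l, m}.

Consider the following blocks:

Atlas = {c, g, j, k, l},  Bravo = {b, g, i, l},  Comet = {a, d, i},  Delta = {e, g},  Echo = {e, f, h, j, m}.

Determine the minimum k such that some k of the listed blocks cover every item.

4

Atlas, Bravo, Comet, and Echo cover everything between them: the union {a, b, c, d, e, f, g, h, i, j, k, l, m} is all of U.
No 3 of the 5 blocks cover everything (all 10 combinations miss at least one item), so 4 is optimal.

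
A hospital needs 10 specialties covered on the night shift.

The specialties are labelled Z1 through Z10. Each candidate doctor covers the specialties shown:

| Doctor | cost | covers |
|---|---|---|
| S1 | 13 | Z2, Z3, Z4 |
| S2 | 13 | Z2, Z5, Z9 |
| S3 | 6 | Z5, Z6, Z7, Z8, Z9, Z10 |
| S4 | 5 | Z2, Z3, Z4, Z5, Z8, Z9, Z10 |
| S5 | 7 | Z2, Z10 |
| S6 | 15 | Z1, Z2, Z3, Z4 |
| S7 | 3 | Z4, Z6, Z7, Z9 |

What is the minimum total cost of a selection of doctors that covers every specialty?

S3, S6 together cover every specialty (S3 ∪ S6 = {Z1, Z2, Z3, Z4, Z5, Z6, Z7, Z8, Z9, Z10}); total cost 6 + 15 = 21.
The greedy pick S4, S7, S6 costs 23; no covering selection beats 21.

21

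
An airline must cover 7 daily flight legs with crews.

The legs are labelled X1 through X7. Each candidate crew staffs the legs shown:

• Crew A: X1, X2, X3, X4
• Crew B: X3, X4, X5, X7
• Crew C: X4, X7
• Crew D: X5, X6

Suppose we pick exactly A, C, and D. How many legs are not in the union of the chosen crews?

Union of A, C, D = {X1, X2, X3, X4, X5, X6, X7} — that's every leg, so 0 are uncovered.

0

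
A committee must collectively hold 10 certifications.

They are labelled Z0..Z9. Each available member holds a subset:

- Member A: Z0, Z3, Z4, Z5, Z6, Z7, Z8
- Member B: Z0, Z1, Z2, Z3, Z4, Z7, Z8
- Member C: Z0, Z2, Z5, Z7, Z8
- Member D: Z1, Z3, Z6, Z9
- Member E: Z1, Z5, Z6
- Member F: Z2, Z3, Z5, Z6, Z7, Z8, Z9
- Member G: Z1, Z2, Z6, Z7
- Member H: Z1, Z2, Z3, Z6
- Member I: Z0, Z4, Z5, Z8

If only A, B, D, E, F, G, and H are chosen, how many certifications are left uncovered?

0

Union of A, B, D, E, F, G, H = {Z0, Z1, Z2, Z3, Z4, Z5, Z6, Z7, Z8, Z9} — that's every certification, so 0 are uncovered.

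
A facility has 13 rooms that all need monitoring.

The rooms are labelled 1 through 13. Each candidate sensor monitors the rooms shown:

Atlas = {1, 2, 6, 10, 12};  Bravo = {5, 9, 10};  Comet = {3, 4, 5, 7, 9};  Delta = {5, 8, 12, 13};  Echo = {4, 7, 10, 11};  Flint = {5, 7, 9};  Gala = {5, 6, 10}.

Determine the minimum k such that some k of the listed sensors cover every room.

Take {Atlas, Comet, Delta, Echo}. Their union is {1, 2, 3, 4, 5, 6, 7, 8, 9, 10, 11, 12, 13}, which is all 13 rooms.
Only Delta contains 8, so Delta is forced; the remaining 9 rooms need at least 3 more sensors (each remaining sensor adds at most 4) — so at least 4 sensors are needed, and 4 is optimal.

4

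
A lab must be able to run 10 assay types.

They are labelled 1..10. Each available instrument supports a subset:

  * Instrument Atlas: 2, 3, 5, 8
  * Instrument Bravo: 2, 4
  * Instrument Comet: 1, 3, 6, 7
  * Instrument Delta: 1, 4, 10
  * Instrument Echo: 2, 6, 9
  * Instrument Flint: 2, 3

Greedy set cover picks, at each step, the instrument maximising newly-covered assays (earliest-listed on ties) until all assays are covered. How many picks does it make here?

4

Greedy: pick Atlas (covers 4 new) → pick Comet (covers 3 new) → pick Delta (covers 2 new) → pick Echo (covers 1 new). Total picks: 4.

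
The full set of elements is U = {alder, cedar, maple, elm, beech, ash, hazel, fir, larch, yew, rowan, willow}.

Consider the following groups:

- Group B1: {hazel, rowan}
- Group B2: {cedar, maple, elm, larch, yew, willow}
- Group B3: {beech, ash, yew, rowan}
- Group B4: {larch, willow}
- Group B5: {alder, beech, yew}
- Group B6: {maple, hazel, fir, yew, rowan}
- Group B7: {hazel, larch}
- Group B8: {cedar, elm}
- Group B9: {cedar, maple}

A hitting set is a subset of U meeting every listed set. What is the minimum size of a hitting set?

H = {alder, cedar, larch, rowan} meets every group (each contains at least one member of H), and |H| = 4.
The groups B1, B4, B5, B8 are pairwise disjoint, so any hitting set needs a separate element for each — at least 4. Hence 4 is optimal.

4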